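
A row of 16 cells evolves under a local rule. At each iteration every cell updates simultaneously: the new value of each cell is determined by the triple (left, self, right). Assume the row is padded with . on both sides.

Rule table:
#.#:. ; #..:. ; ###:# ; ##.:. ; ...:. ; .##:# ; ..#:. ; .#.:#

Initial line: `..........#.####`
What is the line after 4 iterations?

..........#.###.
..........#.##..
..........#.#...
..........#.#...

..........#.#...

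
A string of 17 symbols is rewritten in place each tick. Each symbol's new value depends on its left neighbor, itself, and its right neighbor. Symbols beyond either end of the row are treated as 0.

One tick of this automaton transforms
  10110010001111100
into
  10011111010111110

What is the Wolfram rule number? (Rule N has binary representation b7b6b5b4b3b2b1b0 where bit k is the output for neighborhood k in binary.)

214

position 11: 111 → 1  (bit 7 = 1)
position 3: 110 → 1  (bit 6 = 1)
position 1: 101 → 0  (bit 5 = 0)
position 4: 100 → 1  (bit 4 = 1)
position 2: 011 → 0  (bit 3 = 0)
position 0: 010 → 1  (bit 2 = 1)
position 5: 001 → 1  (bit 1 = 1)
position 8: 000 → 0  (bit 0 = 0)
bits b7..b0 = 11010110 = 214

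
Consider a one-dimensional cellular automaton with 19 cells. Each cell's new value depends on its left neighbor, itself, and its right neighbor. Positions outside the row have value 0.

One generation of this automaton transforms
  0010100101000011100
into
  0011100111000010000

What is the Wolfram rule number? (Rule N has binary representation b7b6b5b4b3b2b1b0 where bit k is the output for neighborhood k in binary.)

position 15: 111 → 0  (bit 7 = 0)
position 16: 110 → 0  (bit 6 = 0)
position 3: 101 → 1  (bit 5 = 1)
position 5: 100 → 0  (bit 4 = 0)
position 14: 011 → 1  (bit 3 = 1)
position 2: 010 → 1  (bit 2 = 1)
position 1: 001 → 0  (bit 1 = 0)
position 0: 000 → 0  (bit 0 = 0)
bits b7..b0 = 00101100 = 44

44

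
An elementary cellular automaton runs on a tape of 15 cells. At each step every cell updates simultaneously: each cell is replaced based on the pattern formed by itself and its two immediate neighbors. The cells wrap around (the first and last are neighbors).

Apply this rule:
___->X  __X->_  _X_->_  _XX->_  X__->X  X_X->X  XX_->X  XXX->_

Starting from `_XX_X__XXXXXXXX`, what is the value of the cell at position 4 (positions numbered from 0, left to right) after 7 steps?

step 1: X_XX_X________X
step 2: XX_XX_XXXXXXX__
step 3: _XX_XX______XX_
step 4: __XX_XXXXXX__XX
step 5: X__XX_____XX__X
step 6: XX__XXXXX__XX__
step 7: _XX_____XX__XX_
position 4 holds _

_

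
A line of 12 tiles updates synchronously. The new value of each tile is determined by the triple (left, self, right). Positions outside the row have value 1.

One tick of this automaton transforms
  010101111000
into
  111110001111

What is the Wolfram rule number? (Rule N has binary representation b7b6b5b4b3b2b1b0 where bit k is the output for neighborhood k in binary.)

119

position 6: 111 → 0  (bit 7 = 0)
position 8: 110 → 1  (bit 6 = 1)
position 0: 101 → 1  (bit 5 = 1)
position 9: 100 → 1  (bit 4 = 1)
position 5: 011 → 0  (bit 3 = 0)
position 1: 010 → 1  (bit 2 = 1)
position 11: 001 → 1  (bit 1 = 1)
position 10: 000 → 1  (bit 0 = 1)
bits b7..b0 = 01110111 = 119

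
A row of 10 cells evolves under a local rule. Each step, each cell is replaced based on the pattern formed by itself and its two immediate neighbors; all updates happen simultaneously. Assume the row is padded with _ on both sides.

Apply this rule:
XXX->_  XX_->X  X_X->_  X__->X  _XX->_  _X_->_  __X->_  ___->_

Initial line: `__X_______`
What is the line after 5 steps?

_______X__

___X______
____X_____
_____X____
______X___
_______X__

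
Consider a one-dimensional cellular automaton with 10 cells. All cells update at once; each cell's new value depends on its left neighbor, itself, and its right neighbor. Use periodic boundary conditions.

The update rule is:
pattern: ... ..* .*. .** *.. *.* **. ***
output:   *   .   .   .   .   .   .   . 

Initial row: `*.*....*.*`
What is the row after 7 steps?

....**....
***....***
....**....  (repeats step 1; period 2)
step 7: ....**....

....**....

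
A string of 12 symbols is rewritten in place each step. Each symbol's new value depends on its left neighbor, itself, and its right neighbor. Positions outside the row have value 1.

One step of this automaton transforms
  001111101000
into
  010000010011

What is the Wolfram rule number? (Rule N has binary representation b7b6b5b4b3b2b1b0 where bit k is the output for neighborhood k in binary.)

position 3: 111 → 0  (bit 7 = 0)
position 6: 110 → 0  (bit 6 = 0)
position 7: 101 → 1  (bit 5 = 1)
position 0: 100 → 0  (bit 4 = 0)
position 2: 011 → 0  (bit 3 = 0)
position 8: 010 → 0  (bit 2 = 0)
position 1: 001 → 1  (bit 1 = 1)
position 10: 000 → 1  (bit 0 = 1)
bits b7..b0 = 00100011 = 35

35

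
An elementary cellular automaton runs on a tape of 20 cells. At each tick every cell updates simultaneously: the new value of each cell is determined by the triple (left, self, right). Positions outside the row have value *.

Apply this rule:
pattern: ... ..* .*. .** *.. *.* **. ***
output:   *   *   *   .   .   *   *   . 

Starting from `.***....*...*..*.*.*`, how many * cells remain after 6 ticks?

13

tick 1: *..*.****.***.*****.
tick 2: *.***...**..**....**
tick 3: **..*.**.*.*.*.***..
tick 4: .*.***.********..*.*
tick 5: ***..**.......*.***.
tick 6: ..*.*.*.********..**
count of *: 13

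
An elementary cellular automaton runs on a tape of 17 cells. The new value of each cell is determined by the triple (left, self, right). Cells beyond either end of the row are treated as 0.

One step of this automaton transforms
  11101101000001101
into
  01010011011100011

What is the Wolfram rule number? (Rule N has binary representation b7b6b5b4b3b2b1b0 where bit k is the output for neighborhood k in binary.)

165

position 1: 111 → 1  (bit 7 = 1)
position 2: 110 → 0  (bit 6 = 0)
position 3: 101 → 1  (bit 5 = 1)
position 8: 100 → 0  (bit 4 = 0)
position 0: 011 → 0  (bit 3 = 0)
position 7: 010 → 1  (bit 2 = 1)
position 12: 001 → 0  (bit 1 = 0)
position 9: 000 → 1  (bit 0 = 1)
bits b7..b0 = 10100101 = 165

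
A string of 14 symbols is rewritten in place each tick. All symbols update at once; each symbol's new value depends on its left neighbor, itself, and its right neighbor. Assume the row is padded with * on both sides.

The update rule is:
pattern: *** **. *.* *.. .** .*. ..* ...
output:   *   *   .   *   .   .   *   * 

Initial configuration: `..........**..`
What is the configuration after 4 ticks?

**********.***
**********..**
************.*
************..

************..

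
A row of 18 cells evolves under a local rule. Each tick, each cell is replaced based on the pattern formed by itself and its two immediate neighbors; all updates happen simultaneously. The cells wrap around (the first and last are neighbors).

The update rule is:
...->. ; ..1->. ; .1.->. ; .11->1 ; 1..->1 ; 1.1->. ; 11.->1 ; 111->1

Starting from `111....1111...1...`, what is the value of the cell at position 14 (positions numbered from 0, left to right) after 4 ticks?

1

1111...11111...1..
11111..111111...1.
111111.1111111....
111111.11111111...
position 14 holds 1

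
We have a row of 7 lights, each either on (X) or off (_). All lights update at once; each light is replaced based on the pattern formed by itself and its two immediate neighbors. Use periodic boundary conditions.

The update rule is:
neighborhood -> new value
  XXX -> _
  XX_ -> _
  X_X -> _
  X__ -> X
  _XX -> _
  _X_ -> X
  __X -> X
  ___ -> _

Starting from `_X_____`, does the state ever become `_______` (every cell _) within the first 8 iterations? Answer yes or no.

yes

XXX____
___X__X
X_XXXXX
_______
all cells are _ at iteration 4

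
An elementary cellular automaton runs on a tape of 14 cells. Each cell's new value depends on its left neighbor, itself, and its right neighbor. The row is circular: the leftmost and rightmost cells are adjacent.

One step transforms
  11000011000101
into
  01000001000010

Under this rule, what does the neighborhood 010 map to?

At position 11 the neighborhood is 010; the next row has 0 there.

0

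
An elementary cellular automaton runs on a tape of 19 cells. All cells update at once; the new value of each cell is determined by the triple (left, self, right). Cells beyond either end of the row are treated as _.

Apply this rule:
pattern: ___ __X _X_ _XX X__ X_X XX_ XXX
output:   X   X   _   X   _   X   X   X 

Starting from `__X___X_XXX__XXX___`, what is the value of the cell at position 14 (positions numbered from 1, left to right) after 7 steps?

X

XX__XX_XXXX_XXXX_XX
XX_XXXXXXXXXXXXXXXX
XXXXXXXXXXXXXXXXXXX
XXXXXXXXXXXXXXXXXXX  (fixed point — unchanged through step 7)
position 14 holds X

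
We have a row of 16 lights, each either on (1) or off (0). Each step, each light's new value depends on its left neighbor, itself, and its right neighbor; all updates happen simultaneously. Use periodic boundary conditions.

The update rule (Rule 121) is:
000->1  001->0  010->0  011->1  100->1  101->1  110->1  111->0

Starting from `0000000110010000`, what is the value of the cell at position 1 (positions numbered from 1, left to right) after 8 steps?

1111110111001111
0000011101101000
1111010111110111
0001101100011100
1101111111010111
0111000001101100
0101111101111111
1011000111000001
position 1 holds 1

1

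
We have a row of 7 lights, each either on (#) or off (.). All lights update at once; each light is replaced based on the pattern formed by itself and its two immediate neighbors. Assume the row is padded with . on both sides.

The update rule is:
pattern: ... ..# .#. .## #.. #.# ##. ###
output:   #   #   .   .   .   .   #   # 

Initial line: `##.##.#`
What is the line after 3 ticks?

.#..#..
#..#..#
..#..#.

..#..#.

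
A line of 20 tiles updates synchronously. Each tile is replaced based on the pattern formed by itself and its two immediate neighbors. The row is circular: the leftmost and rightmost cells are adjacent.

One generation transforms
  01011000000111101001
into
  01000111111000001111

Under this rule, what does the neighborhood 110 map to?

At position 4 the neighborhood is 110; the next row has 0 there.

0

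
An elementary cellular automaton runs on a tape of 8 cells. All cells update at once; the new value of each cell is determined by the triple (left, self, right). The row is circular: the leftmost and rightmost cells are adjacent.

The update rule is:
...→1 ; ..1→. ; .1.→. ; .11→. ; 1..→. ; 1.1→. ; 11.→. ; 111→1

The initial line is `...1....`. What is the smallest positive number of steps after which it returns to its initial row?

11...111
1..1..11
.......1
.11111..
..111..1
...1....

6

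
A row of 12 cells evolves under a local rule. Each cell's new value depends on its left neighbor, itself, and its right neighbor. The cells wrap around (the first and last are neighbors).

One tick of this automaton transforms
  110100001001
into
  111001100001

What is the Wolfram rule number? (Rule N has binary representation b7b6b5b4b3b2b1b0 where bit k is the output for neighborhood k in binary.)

position 0: 111 → 1  (bit 7 = 1)
position 1: 110 → 1  (bit 6 = 1)
position 2: 101 → 1  (bit 5 = 1)
position 4: 100 → 0  (bit 4 = 0)
position 11: 011 → 1  (bit 3 = 1)
position 3: 010 → 0  (bit 2 = 0)
position 7: 001 → 0  (bit 1 = 0)
position 5: 000 → 1  (bit 0 = 1)
bits b7..b0 = 11101001 = 233

233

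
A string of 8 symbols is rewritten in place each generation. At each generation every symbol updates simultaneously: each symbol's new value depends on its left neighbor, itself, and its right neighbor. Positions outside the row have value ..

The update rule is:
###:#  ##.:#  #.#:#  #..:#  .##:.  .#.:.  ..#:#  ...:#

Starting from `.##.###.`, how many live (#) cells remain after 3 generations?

#.##.###
.#.##.##
#.#.##.#
count of #: 5

5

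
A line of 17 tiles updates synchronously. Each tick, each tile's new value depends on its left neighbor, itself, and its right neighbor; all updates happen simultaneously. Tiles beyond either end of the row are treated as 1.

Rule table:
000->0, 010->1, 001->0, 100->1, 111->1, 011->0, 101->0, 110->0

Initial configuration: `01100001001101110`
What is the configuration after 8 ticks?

00010001100000100
10011000010000110
01000100011000000
01100110000100000
00010001000110000
10011001100001000
01000100010001100
01100110011000010

01100110011000010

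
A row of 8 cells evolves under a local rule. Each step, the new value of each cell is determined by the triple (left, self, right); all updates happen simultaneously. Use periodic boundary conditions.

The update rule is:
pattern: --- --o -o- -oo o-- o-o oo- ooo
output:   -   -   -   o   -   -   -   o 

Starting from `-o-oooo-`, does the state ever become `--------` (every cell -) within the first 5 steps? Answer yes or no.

yes

---ooo--
---oo---
---o----
--------
all cells are - at step 4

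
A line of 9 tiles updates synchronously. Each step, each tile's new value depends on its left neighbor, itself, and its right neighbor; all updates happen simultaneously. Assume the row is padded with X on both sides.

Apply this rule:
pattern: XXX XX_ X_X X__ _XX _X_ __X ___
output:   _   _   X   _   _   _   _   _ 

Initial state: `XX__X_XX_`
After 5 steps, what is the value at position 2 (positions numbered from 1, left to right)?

_

_____X__X
_________
_________  (fixed point — unchanged through step 5)
position 2 holds _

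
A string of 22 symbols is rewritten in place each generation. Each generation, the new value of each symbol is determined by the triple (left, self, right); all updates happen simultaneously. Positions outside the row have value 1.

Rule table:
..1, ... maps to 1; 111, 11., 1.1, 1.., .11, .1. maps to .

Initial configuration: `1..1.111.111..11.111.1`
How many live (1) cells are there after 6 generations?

17

..1..........1........
.1..111111111..1111111
...1..........1.......
.11..111111111..111111
....1..........1......
.111..111111111..11111
count of 1: 17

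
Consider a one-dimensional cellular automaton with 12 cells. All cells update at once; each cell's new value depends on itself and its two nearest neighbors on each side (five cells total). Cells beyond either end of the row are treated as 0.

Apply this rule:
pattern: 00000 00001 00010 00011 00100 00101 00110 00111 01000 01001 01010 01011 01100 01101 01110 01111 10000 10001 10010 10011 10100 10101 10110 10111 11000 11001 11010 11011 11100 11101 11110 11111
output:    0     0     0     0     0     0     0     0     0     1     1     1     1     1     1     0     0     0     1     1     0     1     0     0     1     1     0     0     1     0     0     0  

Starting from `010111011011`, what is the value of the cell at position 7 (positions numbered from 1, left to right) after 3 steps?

0

001010001001
000100000110
000000000011
position 7 holds 0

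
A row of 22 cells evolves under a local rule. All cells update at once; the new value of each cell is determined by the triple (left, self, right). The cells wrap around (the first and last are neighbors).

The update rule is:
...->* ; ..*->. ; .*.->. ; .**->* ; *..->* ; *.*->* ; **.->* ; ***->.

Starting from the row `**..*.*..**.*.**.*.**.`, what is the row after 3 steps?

step 1: ***..*.*.***.****.****
step 2: ..**..*.**.***..***...
step 3: *.***..*****.**.*.****

*.***..*****.**.*.****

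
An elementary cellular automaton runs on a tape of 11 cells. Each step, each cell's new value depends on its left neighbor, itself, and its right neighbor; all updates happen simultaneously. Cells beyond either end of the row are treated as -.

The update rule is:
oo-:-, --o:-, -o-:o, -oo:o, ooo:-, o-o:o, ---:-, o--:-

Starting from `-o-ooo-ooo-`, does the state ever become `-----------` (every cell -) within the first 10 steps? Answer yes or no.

no

-ooo--oo---
-o----o----
-o----o----  (fixed point — unchanged through step 10)
step 10 is -o----o----, still not uniform -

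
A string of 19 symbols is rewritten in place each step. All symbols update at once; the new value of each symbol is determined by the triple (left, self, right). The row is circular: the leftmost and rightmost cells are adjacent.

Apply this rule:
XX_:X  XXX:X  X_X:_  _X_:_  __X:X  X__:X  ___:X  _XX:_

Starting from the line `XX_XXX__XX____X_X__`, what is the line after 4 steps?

_X__XXXX_XXXXX___XX
__XX_XXX__XXXXXXX_X
XX_X__XXXX_XXXXXX__
_X__XX_XXX__XXXXXXX

_X__XX_XXX__XXXXXXX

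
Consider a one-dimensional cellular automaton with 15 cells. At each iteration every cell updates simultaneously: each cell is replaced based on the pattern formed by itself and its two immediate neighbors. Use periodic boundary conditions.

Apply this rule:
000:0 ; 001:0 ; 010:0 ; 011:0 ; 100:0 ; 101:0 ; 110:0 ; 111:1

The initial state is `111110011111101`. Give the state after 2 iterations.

111100001111000
011000000110000

011000000110000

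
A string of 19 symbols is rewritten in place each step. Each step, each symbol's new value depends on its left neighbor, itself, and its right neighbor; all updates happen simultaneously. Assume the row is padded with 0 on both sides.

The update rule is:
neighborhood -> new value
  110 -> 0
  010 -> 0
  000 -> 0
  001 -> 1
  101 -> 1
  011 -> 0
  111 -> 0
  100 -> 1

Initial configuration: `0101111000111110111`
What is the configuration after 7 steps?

1010110101010101010

step 1: 1010000101000001000
step 2: 0101001010100010100
step 3: 1010110101010101010
step 4: 0101001010101010101
step 5: 1010110101010101010  (repeats step 3; period 2)
step 7: 1010110101010101010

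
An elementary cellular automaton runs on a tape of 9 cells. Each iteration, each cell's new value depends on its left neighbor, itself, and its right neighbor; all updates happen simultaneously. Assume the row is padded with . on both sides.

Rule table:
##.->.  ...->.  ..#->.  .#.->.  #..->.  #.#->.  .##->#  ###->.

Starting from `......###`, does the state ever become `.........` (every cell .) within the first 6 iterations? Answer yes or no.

yes

iteration 1: ......#..
iteration 2: .........
all cells are . at iteration 2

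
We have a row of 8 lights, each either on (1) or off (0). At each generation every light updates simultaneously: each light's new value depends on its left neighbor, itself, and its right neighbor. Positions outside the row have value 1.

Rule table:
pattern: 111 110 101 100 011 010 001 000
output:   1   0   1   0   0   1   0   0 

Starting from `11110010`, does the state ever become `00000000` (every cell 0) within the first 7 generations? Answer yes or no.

11100011
11000001
10000000
00000000
all cells are 0 at generation 4

yes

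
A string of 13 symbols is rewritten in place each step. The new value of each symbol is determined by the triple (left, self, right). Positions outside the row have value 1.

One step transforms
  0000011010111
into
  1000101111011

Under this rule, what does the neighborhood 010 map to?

1

At position 8 the neighborhood is 010; the next row has 1 there.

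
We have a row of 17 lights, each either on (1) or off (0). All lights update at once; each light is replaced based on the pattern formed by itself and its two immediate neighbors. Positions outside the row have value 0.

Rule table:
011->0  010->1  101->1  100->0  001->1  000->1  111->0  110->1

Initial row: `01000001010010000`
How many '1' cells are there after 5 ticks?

9

11011111110110111
01100000011011001
10101111101101011
11110000110111101
00010111011000111
count of 1: 9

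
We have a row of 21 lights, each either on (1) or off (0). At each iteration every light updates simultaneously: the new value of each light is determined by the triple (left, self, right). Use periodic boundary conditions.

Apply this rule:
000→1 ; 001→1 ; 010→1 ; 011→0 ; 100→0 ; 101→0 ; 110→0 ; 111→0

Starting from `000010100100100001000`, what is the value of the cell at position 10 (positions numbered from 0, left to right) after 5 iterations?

111110101101101111011
000000100000000000000
111111101111111111111
000000000000000000000
111111111111111111111
position 10 holds 1

1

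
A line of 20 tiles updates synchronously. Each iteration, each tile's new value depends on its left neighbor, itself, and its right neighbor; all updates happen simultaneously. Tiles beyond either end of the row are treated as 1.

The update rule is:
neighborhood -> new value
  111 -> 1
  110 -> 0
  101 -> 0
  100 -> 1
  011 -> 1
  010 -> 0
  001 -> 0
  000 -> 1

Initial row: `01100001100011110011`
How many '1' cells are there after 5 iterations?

01011101011011101011
00011000010011000011
11010111001010111011
10000110100000110011
01110100011110101011
count of 1: 12

12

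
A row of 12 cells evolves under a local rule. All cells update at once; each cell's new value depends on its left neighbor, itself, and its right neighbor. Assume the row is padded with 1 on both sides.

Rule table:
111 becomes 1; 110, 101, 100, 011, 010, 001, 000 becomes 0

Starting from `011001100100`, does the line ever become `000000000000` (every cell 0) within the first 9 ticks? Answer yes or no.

000000000000
all cells are 0 at tick 1

yes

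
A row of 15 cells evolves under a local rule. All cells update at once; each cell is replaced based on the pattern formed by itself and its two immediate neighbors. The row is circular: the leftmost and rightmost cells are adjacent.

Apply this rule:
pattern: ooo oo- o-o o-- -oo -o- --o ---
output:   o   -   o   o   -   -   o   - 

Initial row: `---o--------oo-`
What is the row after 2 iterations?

oo-o-o----o-oo-

--o-o------o--o
oo-o-o----o-oo-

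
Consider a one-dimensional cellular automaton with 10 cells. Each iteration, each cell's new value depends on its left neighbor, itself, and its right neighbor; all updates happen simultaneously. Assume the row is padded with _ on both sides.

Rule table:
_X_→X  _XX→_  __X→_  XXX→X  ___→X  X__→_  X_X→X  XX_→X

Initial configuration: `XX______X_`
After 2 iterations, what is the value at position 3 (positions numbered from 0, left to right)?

_

_X_XXXX_X_
_XX_XXXXX_
position 3 holds _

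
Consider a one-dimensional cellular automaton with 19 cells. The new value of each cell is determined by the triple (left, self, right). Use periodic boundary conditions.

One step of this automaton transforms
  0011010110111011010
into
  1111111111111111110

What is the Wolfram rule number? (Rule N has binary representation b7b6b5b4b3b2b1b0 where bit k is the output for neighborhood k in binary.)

position 11: 111 → 1  (bit 7 = 1)
position 3: 110 → 1  (bit 6 = 1)
position 4: 101 → 1  (bit 5 = 1)
position 18: 100 → 0  (bit 4 = 0)
position 2: 011 → 1  (bit 3 = 1)
position 5: 010 → 1  (bit 2 = 1)
position 1: 001 → 1  (bit 1 = 1)
position 0: 000 → 1  (bit 0 = 1)
bits b7..b0 = 11101111 = 239

239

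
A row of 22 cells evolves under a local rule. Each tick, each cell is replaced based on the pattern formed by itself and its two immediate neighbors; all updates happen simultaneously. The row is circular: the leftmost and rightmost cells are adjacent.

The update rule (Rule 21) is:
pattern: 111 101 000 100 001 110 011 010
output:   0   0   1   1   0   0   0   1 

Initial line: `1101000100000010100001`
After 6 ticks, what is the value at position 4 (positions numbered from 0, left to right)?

0

tick 1: 0001110111111010111100
tick 2: 1100000000000010000011
tick 3: 0011111111111011111000
tick 4: 1000000000000000000111
tick 5: 0111111111111111110000
tick 6: 0000000000000000001111
position 4 holds 0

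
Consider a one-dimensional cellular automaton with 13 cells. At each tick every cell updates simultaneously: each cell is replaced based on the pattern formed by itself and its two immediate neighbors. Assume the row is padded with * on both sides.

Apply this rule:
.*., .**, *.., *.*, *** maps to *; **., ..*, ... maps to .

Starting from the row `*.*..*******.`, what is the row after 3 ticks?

**.******.***

.***.******.*
***.******.**
**.******.***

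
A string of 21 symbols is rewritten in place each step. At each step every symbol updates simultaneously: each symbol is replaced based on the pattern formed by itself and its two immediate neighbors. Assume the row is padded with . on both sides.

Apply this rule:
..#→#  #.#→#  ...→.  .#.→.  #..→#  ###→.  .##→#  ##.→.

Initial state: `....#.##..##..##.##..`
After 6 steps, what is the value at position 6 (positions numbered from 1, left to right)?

step 1: ...#.##.###.###.##.#.
step 2: ..#.##.##..##..##.#.#
step 3: .#.##.##.###.###.#.#.
step 4: #.##.##.##..##..#.#.#
step 5: .##.##.##.###.##.#.#.
step 6: ##.##.##.##..##.#.#.#
position 6 holds .

.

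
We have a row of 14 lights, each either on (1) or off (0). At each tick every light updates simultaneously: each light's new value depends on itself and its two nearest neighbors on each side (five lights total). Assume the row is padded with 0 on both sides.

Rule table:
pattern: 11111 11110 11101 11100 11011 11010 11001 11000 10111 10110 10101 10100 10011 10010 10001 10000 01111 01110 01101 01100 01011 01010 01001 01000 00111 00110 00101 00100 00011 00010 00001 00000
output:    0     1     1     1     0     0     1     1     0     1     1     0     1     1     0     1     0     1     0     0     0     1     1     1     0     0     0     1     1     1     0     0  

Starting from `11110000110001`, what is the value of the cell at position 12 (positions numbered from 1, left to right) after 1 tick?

00111101001011
position 12 holds 0

0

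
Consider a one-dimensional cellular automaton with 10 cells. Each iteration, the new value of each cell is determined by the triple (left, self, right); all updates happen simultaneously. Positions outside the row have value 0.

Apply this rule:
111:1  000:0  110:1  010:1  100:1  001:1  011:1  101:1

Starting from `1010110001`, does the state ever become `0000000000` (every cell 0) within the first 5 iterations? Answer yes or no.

1111111011
1111111111
1111111111  (fixed point — unchanged through iteration 5)
iteration 5 is 1111111111, still not uniform 0

no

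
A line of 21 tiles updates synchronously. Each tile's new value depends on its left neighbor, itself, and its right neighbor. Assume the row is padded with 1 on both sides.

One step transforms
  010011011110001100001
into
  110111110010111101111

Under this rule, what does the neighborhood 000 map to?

At position 12 the neighborhood is 000; the next row has 1 there.

1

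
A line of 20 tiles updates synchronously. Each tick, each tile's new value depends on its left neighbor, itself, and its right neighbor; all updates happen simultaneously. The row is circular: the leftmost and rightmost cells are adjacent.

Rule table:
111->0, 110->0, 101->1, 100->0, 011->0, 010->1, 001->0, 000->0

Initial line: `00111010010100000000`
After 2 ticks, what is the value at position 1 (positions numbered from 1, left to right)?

tick 1: 00000110011100000000
tick 2: 00000000000000000000
position 1 holds 0

0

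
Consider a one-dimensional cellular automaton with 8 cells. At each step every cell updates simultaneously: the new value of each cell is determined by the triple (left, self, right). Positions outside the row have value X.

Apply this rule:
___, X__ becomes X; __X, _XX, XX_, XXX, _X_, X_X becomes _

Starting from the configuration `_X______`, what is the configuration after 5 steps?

XXXXXXX_

__XXXXX_
X_______
_XXXXXX_
________
XXXXXXX_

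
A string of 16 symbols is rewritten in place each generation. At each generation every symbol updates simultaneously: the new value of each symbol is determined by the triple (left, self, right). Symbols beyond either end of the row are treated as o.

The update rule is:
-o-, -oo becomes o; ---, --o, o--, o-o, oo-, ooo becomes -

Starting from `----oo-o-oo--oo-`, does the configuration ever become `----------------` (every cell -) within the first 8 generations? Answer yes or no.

generation 1: ----o--o-o---o--
generation 2: ----o--o-o---o--  (fixed point — unchanged through generation 8)
generation 8 is ----o--o-o---o--, still not uniform -

no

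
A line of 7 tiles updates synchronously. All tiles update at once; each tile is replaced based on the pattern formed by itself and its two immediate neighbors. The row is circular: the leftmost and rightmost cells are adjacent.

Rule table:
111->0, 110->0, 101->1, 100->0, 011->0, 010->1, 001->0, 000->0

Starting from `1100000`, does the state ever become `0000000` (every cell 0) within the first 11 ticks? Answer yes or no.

0000000
all cells are 0 at tick 1

yes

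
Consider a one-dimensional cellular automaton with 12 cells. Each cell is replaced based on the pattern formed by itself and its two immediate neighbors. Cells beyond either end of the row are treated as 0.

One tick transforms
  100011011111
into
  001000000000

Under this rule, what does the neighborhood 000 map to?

1

At position 2 the neighborhood is 000; the next row has 1 there.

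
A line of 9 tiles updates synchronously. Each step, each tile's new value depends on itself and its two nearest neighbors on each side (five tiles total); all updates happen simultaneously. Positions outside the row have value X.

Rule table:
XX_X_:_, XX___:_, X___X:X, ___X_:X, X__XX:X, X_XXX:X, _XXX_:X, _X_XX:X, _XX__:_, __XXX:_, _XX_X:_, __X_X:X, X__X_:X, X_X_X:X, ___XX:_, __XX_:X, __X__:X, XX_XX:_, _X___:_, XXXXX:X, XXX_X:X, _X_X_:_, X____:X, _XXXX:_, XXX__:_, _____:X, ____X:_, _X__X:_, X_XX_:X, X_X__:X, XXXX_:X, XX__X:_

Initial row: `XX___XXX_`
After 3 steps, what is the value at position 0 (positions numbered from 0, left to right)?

_

step 1: X__X__XX_
step 2: __XX_XX__
step 3: _XX__X__X
position 0 holds _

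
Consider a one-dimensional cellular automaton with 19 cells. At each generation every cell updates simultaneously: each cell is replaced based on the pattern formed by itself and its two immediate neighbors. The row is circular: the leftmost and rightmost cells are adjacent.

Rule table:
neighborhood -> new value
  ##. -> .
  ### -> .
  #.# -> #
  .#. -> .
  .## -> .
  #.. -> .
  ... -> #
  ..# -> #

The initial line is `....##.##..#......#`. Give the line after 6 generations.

.###..#...#..#####.
#....#..##..#......
..###..#...#..#####
.#....#..##..#.....
#..###..#...#..####
..#....#..##..#....

..#....#..##..#....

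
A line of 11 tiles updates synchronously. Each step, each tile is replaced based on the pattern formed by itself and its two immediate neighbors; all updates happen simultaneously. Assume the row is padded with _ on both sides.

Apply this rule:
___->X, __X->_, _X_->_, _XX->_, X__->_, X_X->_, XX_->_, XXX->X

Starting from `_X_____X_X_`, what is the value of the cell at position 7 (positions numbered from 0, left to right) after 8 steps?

___XXX_____
XX__X__XXXX
________XX_
XXXXXXX____
_XXXXX__XXX
__XXX____X_
X__X__XX___
_________XX
position 7 holds _

_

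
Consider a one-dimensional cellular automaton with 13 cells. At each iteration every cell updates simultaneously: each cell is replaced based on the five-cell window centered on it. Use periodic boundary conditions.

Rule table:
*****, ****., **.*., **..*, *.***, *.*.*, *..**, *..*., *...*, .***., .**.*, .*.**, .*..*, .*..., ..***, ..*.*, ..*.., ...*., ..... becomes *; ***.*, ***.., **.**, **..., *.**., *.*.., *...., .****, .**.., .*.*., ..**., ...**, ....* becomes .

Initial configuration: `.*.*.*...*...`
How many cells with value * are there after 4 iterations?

10

iteration 1: **.*..*****..
iteration 2: .**.***.**.**
iteration 3: ..*.**...*..*
iteration 4: ****...******
count of *: 10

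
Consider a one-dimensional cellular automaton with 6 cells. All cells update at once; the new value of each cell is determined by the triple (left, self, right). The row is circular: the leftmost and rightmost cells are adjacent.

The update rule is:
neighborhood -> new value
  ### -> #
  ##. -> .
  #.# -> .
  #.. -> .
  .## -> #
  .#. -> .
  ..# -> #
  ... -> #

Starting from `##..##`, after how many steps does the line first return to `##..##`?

6

#..###
..####
.####.
####..
###..#
##..##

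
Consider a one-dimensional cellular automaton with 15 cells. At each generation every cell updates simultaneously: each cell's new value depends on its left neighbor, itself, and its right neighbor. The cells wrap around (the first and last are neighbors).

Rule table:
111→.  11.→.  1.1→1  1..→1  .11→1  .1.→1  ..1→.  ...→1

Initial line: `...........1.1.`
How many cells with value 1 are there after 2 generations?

generation 1: 1111111111.1111
generation 2: ..........11...
count of 1: 2

2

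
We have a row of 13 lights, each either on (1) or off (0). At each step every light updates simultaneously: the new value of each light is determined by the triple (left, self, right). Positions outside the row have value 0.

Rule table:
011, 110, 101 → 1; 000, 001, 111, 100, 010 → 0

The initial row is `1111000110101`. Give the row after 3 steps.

1001000111010
0000000101100
0000000011100

0000000011100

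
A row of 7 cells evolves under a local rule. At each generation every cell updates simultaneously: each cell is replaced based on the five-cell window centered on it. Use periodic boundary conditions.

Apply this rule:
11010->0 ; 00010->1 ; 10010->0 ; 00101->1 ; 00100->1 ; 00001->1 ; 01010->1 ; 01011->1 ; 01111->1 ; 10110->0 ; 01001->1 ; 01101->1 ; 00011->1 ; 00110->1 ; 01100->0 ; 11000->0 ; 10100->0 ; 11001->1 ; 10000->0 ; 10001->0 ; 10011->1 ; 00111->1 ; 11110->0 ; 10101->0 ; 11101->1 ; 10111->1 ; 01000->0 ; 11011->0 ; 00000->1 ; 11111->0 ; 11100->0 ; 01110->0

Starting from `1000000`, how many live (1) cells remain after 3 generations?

1001111
0111100
1110000
count of 1: 3

3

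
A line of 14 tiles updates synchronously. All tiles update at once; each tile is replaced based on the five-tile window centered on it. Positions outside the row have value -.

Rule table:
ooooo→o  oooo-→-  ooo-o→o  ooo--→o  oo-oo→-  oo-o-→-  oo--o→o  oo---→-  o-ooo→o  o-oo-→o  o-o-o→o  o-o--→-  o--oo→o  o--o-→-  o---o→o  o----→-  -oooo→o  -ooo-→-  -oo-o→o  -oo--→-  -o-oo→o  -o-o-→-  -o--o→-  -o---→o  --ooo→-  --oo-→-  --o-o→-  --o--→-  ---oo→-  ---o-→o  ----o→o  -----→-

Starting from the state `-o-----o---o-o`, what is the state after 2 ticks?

----o-o-o-o---

o-o--oo-ooo---
----o-o-o-o---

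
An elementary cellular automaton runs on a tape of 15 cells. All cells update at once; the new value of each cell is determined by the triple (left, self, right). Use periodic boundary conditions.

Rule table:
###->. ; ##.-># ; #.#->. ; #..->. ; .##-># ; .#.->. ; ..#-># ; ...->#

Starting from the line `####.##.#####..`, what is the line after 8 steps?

#..#..#.#..##.#

step 1: #..#.##.#...#.#
step 2: #.#..##...##..#
step 3: #...###.####.##
step 4: #.###.#.#..#.#.
step 5: ..#.#.....#....
step 6: ##....####..###
step 7: .#.####..#.##..
step 8: #..#..#.#..##.#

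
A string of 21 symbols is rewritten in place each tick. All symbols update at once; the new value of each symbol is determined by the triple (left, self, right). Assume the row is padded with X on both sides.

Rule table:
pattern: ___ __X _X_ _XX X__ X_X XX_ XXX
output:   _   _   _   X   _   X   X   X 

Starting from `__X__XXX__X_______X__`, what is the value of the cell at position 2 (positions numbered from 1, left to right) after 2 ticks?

_____XXX_____________
_____XXX_____________
position 2 holds _

_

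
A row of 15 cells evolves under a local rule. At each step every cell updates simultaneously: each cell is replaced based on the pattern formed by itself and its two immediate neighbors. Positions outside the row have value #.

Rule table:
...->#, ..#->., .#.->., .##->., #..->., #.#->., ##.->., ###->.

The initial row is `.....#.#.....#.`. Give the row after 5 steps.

.###.....###...
.....###.....#.
.###.....###...  (repeats step 1; period 2)
step 5: .###.....###...

.###.....###...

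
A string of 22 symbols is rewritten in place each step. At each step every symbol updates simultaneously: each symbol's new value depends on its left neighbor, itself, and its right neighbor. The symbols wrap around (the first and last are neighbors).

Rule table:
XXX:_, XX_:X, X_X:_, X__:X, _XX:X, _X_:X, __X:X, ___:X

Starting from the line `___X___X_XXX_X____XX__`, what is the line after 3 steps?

step 1: XXXXXXXX_X_X_XXXXXXXXX
step 2: _______X_X_X_X________
step 3: XXXXXXXX_X_X_XXXXXXXXX

XXXXXXXX_X_X_XXXXXXXXX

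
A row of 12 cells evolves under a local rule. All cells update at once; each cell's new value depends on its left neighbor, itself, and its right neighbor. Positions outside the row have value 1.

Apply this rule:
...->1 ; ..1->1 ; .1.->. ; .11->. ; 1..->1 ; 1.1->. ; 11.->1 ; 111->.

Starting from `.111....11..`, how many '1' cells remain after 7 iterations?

11

iteration 1: ...11111.111
iteration 2: 111....1....
iteration 3: ..11111.1111
iteration 4: 11....1.....
iteration 5: .11111.11111
iteration 6: .....1......
iteration 7: 11111.111111
count of 1: 11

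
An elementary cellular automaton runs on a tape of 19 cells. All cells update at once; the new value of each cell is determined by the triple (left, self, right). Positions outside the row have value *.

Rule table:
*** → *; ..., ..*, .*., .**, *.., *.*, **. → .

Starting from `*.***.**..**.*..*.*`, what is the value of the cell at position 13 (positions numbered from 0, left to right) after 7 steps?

.

...*...............
...................
...................  (fixed point — unchanged through step 7)
position 13 holds .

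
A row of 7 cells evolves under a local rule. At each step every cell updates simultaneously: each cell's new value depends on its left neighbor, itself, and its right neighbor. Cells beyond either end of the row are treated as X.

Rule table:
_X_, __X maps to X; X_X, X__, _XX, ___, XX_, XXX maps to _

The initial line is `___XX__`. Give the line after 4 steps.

___X___

__X___X
_XX__X_
____XX_
___X___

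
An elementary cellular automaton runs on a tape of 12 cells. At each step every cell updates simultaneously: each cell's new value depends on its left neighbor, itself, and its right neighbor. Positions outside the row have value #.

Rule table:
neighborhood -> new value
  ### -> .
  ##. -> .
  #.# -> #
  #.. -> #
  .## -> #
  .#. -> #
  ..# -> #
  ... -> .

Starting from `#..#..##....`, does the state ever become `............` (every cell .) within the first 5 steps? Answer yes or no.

no

.######.#..#
##.....#####
..#...##....
####.##.#..#
....##.#####
step 5 is ....##.#####, still not uniform .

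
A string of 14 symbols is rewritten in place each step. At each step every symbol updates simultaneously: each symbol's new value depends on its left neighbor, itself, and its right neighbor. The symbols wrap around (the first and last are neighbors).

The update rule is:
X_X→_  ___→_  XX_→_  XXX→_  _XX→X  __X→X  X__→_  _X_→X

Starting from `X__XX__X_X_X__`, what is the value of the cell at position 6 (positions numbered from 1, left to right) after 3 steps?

X

X_XX__XX_X_X_X
__X__XX__X_X_X
_XX_XX__XX_X_X
position 6 holds X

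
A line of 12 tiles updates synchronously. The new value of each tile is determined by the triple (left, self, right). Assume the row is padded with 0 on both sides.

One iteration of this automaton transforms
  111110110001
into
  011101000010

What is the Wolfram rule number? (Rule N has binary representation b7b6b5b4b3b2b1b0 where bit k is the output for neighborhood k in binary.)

position 1: 111 → 1  (bit 7 = 1)
position 4: 110 → 0  (bit 6 = 0)
position 5: 101 → 1  (bit 5 = 1)
position 8: 100 → 0  (bit 4 = 0)
position 0: 011 → 0  (bit 3 = 0)
position 11: 010 → 0  (bit 2 = 0)
position 10: 001 → 1  (bit 1 = 1)
position 9: 000 → 0  (bit 0 = 0)
bits b7..b0 = 10100010 = 162

162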